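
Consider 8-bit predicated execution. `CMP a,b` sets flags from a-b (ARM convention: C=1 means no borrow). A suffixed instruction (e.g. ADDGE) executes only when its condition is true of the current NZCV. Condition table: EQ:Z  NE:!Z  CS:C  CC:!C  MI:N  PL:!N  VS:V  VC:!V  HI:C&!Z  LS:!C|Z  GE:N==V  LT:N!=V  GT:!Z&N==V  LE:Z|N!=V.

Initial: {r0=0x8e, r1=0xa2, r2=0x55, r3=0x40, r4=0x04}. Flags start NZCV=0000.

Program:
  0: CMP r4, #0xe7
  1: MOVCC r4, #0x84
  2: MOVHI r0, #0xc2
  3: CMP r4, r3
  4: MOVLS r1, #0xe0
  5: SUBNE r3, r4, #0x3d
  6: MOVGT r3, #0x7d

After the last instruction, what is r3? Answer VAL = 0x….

VAL = 0x47

0: ✓ CMP  NZCV=0000
1: ✓ MOVCC  r4←0x84
2: · MOVHI
3: ✓ CMP  NZCV=0011
4: · MOVLS
5: ✓ SUBNE  r3←0x47
6: · MOVGT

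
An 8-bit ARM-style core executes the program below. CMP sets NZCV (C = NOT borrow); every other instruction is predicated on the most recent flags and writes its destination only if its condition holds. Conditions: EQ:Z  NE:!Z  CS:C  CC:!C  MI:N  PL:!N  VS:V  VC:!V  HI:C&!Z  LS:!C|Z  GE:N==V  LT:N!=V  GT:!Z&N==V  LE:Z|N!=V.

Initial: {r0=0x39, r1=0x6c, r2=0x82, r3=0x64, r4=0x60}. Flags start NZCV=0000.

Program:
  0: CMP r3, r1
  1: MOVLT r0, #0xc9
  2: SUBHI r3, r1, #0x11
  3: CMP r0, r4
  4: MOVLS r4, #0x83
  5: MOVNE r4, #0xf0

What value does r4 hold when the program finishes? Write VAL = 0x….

[0] flags=1000 → (cmp)
[1] flags=1000 LT?T → r0=0xc9
[2] flags=1000 HI?F → skip
[3] flags=0011 → (cmp)
[4] flags=0011 LS?F → skip
[5] flags=0011 NE?T → r4=0xf0

VAL = 0xf0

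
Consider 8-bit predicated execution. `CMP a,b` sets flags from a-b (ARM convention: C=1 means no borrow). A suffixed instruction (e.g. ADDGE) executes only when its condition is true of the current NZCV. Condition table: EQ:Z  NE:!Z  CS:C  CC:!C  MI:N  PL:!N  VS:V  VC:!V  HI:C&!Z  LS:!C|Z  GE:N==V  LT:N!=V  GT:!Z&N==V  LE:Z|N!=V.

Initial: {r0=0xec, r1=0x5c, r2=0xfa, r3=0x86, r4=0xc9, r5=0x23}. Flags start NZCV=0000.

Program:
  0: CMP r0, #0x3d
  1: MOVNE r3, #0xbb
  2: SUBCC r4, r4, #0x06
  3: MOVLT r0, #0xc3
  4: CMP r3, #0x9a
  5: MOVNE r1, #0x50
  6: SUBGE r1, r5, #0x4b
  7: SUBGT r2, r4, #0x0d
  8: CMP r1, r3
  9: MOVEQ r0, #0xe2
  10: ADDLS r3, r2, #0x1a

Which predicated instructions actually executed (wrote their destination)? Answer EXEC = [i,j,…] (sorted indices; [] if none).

EXEC = [1,3,5,6,7]

[0] flags=1010 → (cmp)
[1] flags=1010 NE?T → r3=0xbb
[2] flags=1010 CC?F → skip
[3] flags=1010 LT?T → r0=0xc3
[4] flags=0010 → (cmp)
[5] flags=0010 NE?T → r1=0x50
[6] flags=0010 GE?T → r1=0xd8
[7] flags=0010 GT?T → r2=0xbc
[8] flags=0010 → (cmp)
[9] flags=0010 EQ?F → skip
[10] flags=0010 LS?F → skip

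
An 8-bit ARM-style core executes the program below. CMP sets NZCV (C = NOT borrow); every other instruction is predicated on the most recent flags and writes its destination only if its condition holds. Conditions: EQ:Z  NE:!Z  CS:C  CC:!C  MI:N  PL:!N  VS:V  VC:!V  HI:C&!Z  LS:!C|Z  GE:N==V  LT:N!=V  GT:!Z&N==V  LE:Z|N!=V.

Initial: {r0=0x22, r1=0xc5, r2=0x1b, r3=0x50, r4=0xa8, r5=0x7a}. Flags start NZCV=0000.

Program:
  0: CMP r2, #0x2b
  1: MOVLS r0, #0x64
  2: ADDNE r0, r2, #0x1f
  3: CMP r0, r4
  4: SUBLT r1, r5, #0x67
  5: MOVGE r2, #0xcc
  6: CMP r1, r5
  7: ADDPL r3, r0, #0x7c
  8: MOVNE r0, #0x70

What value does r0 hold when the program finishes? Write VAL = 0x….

VAL = 0x70

[0] flags=1000 → (cmp)
[1] flags=1000 LS?T → r0=0x64
[2] flags=1000 NE?T → r0=0x3a
[3] flags=1001 → (cmp)
[4] flags=1001 LT?F → skip
[5] flags=1001 GE?T → r2=0xcc
[6] flags=0011 → (cmp)
[7] flags=0011 PL?T → r3=0xb6
[8] flags=0011 NE?T → r0=0x70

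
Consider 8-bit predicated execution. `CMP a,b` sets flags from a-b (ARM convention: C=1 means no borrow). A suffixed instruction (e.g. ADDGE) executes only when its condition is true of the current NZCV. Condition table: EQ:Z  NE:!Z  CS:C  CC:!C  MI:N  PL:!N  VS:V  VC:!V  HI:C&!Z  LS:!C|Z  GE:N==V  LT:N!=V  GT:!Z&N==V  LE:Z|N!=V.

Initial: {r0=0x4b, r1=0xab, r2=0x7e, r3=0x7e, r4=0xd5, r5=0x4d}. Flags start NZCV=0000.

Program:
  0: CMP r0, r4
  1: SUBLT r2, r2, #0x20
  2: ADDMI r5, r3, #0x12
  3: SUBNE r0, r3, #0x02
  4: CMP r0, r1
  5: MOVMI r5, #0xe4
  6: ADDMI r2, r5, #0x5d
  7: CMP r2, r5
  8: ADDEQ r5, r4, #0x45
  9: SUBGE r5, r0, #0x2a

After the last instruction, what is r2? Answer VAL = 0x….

VAL = 0x41

0: ✓ CMP  NZCV=0000
1: · SUBLT
2: · ADDMI
3: ✓ SUBNE  r0←0x7c
4: ✓ CMP  NZCV=1001
5: ✓ MOVMI  r5←0xe4
6: ✓ ADDMI  r2←0x41
7: ✓ CMP  NZCV=0000
8: · ADDEQ
9: ✓ SUBGE  r5←0x52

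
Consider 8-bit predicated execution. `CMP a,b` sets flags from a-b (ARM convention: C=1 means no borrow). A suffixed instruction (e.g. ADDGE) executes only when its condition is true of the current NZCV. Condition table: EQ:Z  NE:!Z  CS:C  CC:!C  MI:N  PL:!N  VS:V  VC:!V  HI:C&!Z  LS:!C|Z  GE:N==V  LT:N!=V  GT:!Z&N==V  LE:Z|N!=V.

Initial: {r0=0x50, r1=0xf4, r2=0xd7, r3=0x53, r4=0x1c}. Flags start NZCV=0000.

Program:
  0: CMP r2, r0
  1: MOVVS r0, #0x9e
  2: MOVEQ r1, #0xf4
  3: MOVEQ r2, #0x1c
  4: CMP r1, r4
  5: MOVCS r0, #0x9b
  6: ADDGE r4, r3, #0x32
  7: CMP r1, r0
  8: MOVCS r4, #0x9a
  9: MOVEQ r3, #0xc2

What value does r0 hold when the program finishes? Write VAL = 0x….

VAL = 0x9b

0: ✓ CMP  NZCV=1010
1: · MOVVS
2: · MOVEQ
3: · MOVEQ
4: ✓ CMP  NZCV=1010
5: ✓ MOVCS  r0←0x9b
6: · ADDGE
7: ✓ CMP  NZCV=0010
8: ✓ MOVCS  r4←0x9a
9: · MOVEQ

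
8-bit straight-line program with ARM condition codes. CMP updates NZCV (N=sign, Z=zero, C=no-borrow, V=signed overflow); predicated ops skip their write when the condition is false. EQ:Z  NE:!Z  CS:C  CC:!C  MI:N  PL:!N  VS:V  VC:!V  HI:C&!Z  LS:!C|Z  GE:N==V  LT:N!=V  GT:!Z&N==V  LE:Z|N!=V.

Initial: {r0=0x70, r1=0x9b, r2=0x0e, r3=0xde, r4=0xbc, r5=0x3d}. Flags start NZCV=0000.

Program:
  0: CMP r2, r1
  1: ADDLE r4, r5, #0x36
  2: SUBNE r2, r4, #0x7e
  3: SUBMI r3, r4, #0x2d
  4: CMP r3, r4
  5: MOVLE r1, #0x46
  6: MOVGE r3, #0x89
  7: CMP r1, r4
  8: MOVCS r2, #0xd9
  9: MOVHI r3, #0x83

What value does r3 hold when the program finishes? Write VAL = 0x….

VAL = 0x89

0: ✓ CMP  NZCV=0000
1: · ADDLE
2: ✓ SUBNE  r2←0x3e
3: · SUBMI
4: ✓ CMP  NZCV=0010
5: · MOVLE
6: ✓ MOVGE  r3←0x89
7: ✓ CMP  NZCV=1000
8: · MOVCS
9: · MOVHI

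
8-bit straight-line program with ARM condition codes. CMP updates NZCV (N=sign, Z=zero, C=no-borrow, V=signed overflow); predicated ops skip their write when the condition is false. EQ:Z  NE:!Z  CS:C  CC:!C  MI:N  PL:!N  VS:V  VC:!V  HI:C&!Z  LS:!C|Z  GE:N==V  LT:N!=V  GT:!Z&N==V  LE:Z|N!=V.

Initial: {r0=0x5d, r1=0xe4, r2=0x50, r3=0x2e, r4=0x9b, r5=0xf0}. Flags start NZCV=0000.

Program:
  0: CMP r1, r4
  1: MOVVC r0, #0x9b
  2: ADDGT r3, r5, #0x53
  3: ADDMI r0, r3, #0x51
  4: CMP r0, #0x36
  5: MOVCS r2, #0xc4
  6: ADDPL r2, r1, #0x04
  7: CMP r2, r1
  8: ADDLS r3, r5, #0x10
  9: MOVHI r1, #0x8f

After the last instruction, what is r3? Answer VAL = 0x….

VAL = 0x43

[0] flags=0010 → (cmp)
[1] flags=0010 VC?T → r0=0x9b
[2] flags=0010 GT?T → r3=0x43
[3] flags=0010 MI?F → skip
[4] flags=0011 → (cmp)
[5] flags=0011 CS?T → r2=0xc4
[6] flags=0011 PL?T → r2=0xe8
[7] flags=0010 → (cmp)
[8] flags=0010 LS?F → skip
[9] flags=0010 HI?T → r1=0x8f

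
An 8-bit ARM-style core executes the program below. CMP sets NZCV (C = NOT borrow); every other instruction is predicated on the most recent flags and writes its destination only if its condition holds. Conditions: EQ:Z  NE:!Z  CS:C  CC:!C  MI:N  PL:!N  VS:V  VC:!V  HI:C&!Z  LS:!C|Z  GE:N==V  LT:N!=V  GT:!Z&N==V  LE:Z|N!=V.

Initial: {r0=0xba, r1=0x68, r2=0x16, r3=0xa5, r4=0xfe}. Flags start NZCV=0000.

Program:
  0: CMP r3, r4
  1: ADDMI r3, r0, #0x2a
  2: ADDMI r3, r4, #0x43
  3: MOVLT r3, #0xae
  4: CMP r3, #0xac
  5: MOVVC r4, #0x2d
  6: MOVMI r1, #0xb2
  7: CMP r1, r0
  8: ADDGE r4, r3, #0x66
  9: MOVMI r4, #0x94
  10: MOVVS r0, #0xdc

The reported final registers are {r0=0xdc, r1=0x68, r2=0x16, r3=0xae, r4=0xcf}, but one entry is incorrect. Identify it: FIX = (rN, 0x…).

0: ✓ CMP  NZCV=1000
1: ✓ ADDMI  r3←0xe4
2: ✓ ADDMI  r3←0x41
3: ✓ MOVLT  r3←0xae
4: ✓ CMP  NZCV=0010
5: ✓ MOVVC  r4←0x2d
6: · MOVMI
7: ✓ CMP  NZCV=1001
8: ✓ ADDGE  r4←0x14
9: ✓ MOVMI  r4←0x94
10: ✓ MOVVS  r0←0xdc

FIX = (r4, 0x94)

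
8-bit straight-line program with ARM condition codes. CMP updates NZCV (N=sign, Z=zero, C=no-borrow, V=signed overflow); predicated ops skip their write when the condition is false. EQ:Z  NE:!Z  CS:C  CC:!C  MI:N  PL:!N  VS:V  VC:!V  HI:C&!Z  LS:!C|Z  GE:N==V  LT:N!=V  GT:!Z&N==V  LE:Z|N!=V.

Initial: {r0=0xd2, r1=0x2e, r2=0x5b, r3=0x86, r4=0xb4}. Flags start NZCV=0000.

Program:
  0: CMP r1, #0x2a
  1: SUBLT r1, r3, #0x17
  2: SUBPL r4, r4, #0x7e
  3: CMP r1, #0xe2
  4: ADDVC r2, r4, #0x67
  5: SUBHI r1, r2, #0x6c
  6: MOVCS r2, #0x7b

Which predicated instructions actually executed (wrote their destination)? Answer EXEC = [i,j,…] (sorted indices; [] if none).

EXEC = [2,4]

[0] flags=0010 → (cmp)
[1] flags=0010 LT?F → skip
[2] flags=0010 PL?T → r4=0x36
[3] flags=0000 → (cmp)
[4] flags=0000 VC?T → r2=0x9d
[5] flags=0000 HI?F → skip
[6] flags=0000 CS?F → skip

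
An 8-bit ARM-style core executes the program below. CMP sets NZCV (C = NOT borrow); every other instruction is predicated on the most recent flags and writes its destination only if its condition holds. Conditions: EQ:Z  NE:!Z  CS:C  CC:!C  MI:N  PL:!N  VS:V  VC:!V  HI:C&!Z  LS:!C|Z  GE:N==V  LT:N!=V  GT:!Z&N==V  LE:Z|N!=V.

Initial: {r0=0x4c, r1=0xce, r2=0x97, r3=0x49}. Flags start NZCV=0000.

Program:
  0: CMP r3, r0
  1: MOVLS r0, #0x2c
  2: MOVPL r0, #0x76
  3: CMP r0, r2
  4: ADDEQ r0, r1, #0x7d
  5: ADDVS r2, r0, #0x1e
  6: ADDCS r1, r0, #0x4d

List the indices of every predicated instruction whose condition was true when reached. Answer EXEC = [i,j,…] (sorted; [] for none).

[0] flags=1000 → (cmp)
[1] flags=1000 LS?T → r0=0x2c
[2] flags=1000 PL?F → skip
[3] flags=1001 → (cmp)
[4] flags=1001 EQ?F → skip
[5] flags=1001 VS?T → r2=0x4a
[6] flags=1001 CS?F → skip

EXEC = [1,5]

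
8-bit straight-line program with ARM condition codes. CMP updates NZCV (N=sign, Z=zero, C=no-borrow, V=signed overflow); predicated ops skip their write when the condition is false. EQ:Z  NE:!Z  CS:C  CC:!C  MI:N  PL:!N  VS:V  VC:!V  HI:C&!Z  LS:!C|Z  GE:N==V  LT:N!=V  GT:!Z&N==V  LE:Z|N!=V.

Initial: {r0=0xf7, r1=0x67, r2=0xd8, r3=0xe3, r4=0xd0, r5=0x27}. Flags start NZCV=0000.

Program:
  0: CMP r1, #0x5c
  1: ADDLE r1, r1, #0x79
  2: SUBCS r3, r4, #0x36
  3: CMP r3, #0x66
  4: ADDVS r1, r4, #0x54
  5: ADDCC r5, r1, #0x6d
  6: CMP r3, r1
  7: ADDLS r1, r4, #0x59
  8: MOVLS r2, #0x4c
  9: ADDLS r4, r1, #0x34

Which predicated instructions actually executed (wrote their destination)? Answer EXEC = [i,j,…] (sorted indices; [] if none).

EXEC = [2,4]

[0] flags=0010 → (cmp)
[1] flags=0010 LE?F → skip
[2] flags=0010 CS?T → r3=0x9a
[3] flags=0011 → (cmp)
[4] flags=0011 VS?T → r1=0x24
[5] flags=0011 CC?F → skip
[6] flags=0011 → (cmp)
[7] flags=0011 LS?F → skip
[8] flags=0011 LS?F → skip
[9] flags=0011 LS?F → skip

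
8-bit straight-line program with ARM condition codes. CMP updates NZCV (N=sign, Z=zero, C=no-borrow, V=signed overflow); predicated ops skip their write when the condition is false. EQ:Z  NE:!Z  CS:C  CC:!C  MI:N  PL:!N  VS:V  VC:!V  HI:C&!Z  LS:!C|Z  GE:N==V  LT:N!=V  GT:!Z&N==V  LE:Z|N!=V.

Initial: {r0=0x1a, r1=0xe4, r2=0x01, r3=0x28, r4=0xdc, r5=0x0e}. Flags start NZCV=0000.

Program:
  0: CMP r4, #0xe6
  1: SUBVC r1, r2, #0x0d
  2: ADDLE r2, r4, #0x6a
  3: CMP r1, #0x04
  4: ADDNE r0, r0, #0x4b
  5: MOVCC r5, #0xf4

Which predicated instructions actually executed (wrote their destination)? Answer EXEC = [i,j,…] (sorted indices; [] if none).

EXEC = [1,2,4]

0: ✓ CMP  NZCV=1000
1: ✓ SUBVC  r1←0xf4
2: ✓ ADDLE  r2←0x46
3: ✓ CMP  NZCV=1010
4: ✓ ADDNE  r0←0x65
5: · MOVCC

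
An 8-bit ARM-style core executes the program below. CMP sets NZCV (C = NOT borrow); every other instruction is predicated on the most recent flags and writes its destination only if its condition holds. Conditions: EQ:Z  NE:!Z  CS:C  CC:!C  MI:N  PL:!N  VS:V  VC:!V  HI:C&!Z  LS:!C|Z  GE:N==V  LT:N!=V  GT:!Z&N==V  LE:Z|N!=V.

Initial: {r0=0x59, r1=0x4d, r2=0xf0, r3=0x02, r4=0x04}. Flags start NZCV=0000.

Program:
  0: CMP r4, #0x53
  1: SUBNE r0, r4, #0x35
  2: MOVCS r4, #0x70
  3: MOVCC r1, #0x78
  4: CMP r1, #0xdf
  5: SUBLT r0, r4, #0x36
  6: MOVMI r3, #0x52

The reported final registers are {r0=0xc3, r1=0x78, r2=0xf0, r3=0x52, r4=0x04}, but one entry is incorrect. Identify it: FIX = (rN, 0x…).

FIX = (r0, 0xcf)

[0] flags=1000 → (cmp)
[1] flags=1000 NE?T → r0=0xcf
[2] flags=1000 CS?F → skip
[3] flags=1000 CC?T → r1=0x78
[4] flags=1001 → (cmp)
[5] flags=1001 LT?F → skip
[6] flags=1001 MI?T → r3=0x52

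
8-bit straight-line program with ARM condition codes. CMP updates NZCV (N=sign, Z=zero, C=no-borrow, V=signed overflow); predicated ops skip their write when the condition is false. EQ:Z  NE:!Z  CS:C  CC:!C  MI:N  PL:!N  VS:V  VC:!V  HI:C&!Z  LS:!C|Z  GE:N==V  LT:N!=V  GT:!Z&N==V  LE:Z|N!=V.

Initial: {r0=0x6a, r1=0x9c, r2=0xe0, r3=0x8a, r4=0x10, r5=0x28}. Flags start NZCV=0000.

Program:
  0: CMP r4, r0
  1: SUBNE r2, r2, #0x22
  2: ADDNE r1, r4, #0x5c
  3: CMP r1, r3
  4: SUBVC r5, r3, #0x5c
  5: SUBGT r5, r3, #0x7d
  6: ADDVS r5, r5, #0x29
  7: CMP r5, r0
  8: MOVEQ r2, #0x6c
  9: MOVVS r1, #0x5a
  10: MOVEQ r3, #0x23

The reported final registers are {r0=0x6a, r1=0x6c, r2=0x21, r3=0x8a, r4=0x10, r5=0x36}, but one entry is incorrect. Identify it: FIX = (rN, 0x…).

FIX = (r2, 0xbe)

0: ✓ CMP  NZCV=1000
1: ✓ SUBNE  r2←0xbe
2: ✓ ADDNE  r1←0x6c
3: ✓ CMP  NZCV=1001
4: · SUBVC
5: ✓ SUBGT  r5←0x0d
6: ✓ ADDVS  r5←0x36
7: ✓ CMP  NZCV=1000
8: · MOVEQ
9: · MOVVS
10: · MOVEQ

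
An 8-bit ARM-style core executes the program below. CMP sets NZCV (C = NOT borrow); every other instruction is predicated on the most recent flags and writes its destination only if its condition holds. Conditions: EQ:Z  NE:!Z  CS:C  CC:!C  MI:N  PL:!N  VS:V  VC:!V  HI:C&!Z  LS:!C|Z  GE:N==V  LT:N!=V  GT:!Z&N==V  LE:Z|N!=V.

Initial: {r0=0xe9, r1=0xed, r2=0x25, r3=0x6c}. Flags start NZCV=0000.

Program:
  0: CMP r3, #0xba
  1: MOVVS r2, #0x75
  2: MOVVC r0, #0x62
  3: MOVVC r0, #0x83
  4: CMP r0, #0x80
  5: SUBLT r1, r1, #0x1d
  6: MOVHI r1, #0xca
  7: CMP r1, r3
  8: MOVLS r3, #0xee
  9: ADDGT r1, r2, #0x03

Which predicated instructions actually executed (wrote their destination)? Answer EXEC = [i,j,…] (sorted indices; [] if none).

EXEC = [1,6]

[0] flags=1001 → (cmp)
[1] flags=1001 VS?T → r2=0x75
[2] flags=1001 VC?F → skip
[3] flags=1001 VC?F → skip
[4] flags=0010 → (cmp)
[5] flags=0010 LT?F → skip
[6] flags=0010 HI?T → r1=0xca
[7] flags=0011 → (cmp)
[8] flags=0011 LS?F → skip
[9] flags=0011 GT?F → skip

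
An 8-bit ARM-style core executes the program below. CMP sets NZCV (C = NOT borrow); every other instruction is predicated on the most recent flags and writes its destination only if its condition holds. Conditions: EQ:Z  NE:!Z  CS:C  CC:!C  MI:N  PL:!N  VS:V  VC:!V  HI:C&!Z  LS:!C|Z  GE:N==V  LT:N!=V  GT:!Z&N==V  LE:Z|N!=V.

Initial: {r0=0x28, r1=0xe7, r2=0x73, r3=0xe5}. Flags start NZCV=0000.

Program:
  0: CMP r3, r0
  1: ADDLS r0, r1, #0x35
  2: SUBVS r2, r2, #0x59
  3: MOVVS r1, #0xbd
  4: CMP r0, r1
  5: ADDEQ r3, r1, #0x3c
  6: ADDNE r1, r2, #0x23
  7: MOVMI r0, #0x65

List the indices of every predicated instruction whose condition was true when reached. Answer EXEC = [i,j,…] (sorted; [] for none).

EXEC = [6]

[0] flags=1010 → (cmp)
[1] flags=1010 LS?F → skip
[2] flags=1010 VS?F → skip
[3] flags=1010 VS?F → skip
[4] flags=0000 → (cmp)
[5] flags=0000 EQ?F → skip
[6] flags=0000 NE?T → r1=0x96
[7] flags=0000 MI?F → skip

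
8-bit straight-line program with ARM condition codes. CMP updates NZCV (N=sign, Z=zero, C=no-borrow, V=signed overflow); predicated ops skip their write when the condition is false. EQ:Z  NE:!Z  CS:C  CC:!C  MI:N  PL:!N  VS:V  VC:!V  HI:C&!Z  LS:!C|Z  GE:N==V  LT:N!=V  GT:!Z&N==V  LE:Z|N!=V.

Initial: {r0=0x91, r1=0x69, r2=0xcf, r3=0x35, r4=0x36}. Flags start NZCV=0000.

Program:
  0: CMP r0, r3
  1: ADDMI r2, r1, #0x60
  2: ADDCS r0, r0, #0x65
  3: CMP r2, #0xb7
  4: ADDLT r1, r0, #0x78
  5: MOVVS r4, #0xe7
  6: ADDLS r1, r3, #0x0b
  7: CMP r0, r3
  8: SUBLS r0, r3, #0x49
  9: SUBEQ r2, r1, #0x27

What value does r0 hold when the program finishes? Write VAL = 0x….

0: ✓ CMP  NZCV=0011
1: · ADDMI
2: ✓ ADDCS  r0←0xf6
3: ✓ CMP  NZCV=0010
4: · ADDLT
5: · MOVVS
6: · ADDLS
7: ✓ CMP  NZCV=1010
8: · SUBLS
9: · SUBEQ

VAL = 0xf6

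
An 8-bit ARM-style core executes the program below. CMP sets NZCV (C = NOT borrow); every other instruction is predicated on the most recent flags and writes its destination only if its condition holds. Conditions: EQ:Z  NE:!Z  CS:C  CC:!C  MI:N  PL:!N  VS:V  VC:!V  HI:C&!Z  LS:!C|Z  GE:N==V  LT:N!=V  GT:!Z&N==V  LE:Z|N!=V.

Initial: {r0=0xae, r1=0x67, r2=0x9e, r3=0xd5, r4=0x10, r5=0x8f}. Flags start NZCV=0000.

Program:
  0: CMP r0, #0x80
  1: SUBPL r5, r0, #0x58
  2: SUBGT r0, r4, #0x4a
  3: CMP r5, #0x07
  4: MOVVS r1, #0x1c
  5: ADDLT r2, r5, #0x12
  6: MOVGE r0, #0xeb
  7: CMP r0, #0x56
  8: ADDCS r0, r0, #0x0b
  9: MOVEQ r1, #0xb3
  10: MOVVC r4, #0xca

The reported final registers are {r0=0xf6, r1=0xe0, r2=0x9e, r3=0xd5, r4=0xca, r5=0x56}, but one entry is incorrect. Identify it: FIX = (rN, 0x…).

[0] flags=0010 → (cmp)
[1] flags=0010 PL?T → r5=0x56
[2] flags=0010 GT?T → r0=0xc6
[3] flags=0010 → (cmp)
[4] flags=0010 VS?F → skip
[5] flags=0010 LT?F → skip
[6] flags=0010 GE?T → r0=0xeb
[7] flags=1010 → (cmp)
[8] flags=1010 CS?T → r0=0xf6
[9] flags=1010 EQ?F → skip
[10] flags=1010 VC?T → r4=0xca

FIX = (r1, 0x67)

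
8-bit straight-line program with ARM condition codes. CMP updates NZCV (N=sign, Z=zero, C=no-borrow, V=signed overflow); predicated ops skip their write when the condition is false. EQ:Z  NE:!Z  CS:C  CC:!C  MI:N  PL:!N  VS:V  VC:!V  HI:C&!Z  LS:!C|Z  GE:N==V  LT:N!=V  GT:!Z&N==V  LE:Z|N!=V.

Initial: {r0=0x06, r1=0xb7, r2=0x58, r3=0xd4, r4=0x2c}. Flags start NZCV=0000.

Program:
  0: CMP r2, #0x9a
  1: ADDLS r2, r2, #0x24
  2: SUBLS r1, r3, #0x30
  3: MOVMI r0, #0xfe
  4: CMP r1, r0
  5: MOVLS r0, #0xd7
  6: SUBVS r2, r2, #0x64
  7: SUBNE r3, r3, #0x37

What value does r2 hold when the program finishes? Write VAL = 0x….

VAL = 0x7c

[0] flags=1001 → (cmp)
[1] flags=1001 LS?T → r2=0x7c
[2] flags=1001 LS?T → r1=0xa4
[3] flags=1001 MI?T → r0=0xfe
[4] flags=1000 → (cmp)
[5] flags=1000 LS?T → r0=0xd7
[6] flags=1000 VS?F → skip
[7] flags=1000 NE?T → r3=0x9d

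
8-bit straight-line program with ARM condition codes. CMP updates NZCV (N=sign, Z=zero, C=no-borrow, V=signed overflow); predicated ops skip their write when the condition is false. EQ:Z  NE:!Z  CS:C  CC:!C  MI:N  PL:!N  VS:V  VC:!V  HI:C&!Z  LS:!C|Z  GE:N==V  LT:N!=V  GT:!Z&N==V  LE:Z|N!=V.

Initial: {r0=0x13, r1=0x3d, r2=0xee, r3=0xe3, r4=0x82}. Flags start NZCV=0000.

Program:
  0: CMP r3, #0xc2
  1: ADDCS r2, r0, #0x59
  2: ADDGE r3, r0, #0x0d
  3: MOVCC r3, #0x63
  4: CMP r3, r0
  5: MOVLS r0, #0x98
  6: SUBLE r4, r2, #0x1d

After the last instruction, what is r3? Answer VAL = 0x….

VAL = 0x20

[0] flags=0010 → (cmp)
[1] flags=0010 CS?T → r2=0x6c
[2] flags=0010 GE?T → r3=0x20
[3] flags=0010 CC?F → skip
[4] flags=0010 → (cmp)
[5] flags=0010 LS?F → skip
[6] flags=0010 LE?F → skip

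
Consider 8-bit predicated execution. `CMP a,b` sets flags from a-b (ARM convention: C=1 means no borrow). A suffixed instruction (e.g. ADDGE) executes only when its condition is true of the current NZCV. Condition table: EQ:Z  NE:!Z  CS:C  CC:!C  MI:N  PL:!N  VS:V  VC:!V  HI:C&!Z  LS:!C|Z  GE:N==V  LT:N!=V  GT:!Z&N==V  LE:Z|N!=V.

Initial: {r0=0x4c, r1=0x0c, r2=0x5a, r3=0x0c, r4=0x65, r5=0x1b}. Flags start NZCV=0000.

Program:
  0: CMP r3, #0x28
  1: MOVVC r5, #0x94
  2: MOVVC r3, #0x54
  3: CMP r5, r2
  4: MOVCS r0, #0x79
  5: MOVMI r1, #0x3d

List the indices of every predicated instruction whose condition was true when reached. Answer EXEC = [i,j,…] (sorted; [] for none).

[0] flags=1000 → (cmp)
[1] flags=1000 VC?T → r5=0x94
[2] flags=1000 VC?T → r3=0x54
[3] flags=0011 → (cmp)
[4] flags=0011 CS?T → r0=0x79
[5] flags=0011 MI?F → skip

EXEC = [1,2,4]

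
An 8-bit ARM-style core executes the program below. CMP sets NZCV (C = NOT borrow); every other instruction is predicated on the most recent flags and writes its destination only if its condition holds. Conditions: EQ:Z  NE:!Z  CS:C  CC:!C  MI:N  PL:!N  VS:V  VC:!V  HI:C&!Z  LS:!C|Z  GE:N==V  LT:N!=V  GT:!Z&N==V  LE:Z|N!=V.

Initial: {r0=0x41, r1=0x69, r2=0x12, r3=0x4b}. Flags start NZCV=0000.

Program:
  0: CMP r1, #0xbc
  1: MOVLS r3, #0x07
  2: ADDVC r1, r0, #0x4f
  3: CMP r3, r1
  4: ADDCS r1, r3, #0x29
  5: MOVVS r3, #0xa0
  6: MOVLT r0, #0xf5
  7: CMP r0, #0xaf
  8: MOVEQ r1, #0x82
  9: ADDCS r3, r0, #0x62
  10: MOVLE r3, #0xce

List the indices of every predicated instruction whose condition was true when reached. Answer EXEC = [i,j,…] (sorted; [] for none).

EXEC = [1,6,9]

0: ✓ CMP  NZCV=1001
1: ✓ MOVLS  r3←0x07
2: · ADDVC
3: ✓ CMP  NZCV=1000
4: · ADDCS
5: · MOVVS
6: ✓ MOVLT  r0←0xf5
7: ✓ CMP  NZCV=0010
8: · MOVEQ
9: ✓ ADDCS  r3←0x57
10: · MOVLE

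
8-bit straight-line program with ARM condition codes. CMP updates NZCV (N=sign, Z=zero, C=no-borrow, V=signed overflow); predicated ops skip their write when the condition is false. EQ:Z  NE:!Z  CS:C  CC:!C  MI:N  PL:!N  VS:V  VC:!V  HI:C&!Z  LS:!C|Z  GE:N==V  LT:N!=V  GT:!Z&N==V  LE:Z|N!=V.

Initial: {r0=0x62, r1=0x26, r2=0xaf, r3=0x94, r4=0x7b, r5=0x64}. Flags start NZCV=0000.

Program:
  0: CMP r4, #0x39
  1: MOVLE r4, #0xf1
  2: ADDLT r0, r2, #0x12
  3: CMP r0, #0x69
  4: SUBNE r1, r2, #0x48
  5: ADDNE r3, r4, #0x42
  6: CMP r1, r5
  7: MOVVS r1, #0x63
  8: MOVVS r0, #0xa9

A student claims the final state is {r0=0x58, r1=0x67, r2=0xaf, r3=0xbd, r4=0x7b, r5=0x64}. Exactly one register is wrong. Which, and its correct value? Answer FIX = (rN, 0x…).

[0] flags=0010 → (cmp)
[1] flags=0010 LE?F → skip
[2] flags=0010 LT?F → skip
[3] flags=1000 → (cmp)
[4] flags=1000 NE?T → r1=0x67
[5] flags=1000 NE?T → r3=0xbd
[6] flags=0010 → (cmp)
[7] flags=0010 VS?F → skip
[8] flags=0010 VS?F → skip

FIX = (r0, 0x62)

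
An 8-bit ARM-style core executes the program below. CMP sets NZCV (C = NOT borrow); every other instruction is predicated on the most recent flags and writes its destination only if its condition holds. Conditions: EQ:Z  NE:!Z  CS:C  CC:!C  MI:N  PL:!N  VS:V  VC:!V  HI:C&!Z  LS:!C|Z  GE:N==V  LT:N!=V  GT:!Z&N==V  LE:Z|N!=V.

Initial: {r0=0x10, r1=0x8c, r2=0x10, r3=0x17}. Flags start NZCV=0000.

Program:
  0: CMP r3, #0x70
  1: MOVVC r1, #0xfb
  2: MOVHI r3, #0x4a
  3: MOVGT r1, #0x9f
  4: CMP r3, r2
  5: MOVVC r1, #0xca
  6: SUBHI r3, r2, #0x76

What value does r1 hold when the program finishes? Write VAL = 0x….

[0] flags=1000 → (cmp)
[1] flags=1000 VC?T → r1=0xfb
[2] flags=1000 HI?F → skip
[3] flags=1000 GT?F → skip
[4] flags=0010 → (cmp)
[5] flags=0010 VC?T → r1=0xca
[6] flags=0010 HI?T → r3=0x9a

VAL = 0xca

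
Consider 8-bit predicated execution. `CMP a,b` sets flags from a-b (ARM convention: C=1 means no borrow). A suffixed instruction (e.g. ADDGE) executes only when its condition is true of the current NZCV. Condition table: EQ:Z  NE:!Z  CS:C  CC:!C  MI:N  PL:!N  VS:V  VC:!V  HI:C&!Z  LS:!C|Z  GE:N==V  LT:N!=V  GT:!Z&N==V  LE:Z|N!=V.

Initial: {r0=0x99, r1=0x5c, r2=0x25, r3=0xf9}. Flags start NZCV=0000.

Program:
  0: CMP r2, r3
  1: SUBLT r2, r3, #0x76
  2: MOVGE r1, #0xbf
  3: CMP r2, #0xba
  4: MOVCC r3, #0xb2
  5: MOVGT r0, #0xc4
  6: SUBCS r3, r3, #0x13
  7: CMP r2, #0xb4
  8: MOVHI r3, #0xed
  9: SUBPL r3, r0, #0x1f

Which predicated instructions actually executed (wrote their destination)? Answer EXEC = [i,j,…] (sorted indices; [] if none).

EXEC = [2,4,5,9]

0: ✓ CMP  NZCV=0000
1: · SUBLT
2: ✓ MOVGE  r1←0xbf
3: ✓ CMP  NZCV=0000
4: ✓ MOVCC  r3←0xb2
5: ✓ MOVGT  r0←0xc4
6: · SUBCS
7: ✓ CMP  NZCV=0000
8: · MOVHI
9: ✓ SUBPL  r3←0xa5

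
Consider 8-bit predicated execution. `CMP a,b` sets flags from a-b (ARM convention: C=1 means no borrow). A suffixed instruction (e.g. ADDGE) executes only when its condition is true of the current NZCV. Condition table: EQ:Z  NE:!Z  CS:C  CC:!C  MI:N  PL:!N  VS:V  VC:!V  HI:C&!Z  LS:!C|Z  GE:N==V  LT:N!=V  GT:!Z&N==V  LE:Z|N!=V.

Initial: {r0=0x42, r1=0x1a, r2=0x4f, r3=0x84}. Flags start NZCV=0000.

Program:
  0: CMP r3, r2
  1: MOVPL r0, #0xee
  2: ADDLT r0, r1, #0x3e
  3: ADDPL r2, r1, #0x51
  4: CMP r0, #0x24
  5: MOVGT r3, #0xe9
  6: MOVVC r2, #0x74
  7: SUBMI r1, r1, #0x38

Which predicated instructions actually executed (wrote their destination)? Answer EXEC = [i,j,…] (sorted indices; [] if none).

0: ✓ CMP  NZCV=0011
1: ✓ MOVPL  r0←0xee
2: ✓ ADDLT  r0←0x58
3: ✓ ADDPL  r2←0x6b
4: ✓ CMP  NZCV=0010
5: ✓ MOVGT  r3←0xe9
6: ✓ MOVVC  r2←0x74
7: · SUBMI

EXEC = [1,2,3,5,6]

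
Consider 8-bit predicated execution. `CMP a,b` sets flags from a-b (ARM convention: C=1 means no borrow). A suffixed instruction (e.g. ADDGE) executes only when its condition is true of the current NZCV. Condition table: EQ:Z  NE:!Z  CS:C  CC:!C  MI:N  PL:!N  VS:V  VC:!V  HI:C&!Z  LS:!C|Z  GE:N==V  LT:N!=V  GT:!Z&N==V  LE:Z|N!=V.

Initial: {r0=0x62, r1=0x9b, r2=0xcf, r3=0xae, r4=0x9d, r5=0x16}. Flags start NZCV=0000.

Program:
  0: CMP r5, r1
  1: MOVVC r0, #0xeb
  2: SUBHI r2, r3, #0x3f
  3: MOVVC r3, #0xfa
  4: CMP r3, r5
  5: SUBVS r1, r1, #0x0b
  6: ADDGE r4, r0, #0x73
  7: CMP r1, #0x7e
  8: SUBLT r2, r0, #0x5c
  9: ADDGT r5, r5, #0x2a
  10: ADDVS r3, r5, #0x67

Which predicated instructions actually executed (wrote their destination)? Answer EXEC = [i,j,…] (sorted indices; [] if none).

EXEC = [1,3,8,10]

[0] flags=0000 → (cmp)
[1] flags=0000 VC?T → r0=0xeb
[2] flags=0000 HI?F → skip
[3] flags=0000 VC?T → r3=0xfa
[4] flags=1010 → (cmp)
[5] flags=1010 VS?F → skip
[6] flags=1010 GE?F → skip
[7] flags=0011 → (cmp)
[8] flags=0011 LT?T → r2=0x8f
[9] flags=0011 GT?F → skip
[10] flags=0011 VS?T → r3=0x7d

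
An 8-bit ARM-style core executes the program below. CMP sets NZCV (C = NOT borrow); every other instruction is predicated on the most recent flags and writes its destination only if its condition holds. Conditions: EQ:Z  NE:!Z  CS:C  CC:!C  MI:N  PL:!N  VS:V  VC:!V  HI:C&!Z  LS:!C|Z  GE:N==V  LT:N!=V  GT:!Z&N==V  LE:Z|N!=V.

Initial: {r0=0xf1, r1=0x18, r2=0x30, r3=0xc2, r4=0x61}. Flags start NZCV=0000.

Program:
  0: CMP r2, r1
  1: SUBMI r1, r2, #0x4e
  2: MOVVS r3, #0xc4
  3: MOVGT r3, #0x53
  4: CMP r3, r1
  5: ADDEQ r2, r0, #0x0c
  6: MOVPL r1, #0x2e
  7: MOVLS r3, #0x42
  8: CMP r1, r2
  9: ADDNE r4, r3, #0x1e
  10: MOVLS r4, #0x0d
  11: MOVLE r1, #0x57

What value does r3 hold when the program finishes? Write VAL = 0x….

0: ✓ CMP  NZCV=0010
1: · SUBMI
2: · MOVVS
3: ✓ MOVGT  r3←0x53
4: ✓ CMP  NZCV=0010
5: · ADDEQ
6: ✓ MOVPL  r1←0x2e
7: · MOVLS
8: ✓ CMP  NZCV=1000
9: ✓ ADDNE  r4←0x71
10: ✓ MOVLS  r4←0x0d
11: ✓ MOVLE  r1←0x57

VAL = 0x53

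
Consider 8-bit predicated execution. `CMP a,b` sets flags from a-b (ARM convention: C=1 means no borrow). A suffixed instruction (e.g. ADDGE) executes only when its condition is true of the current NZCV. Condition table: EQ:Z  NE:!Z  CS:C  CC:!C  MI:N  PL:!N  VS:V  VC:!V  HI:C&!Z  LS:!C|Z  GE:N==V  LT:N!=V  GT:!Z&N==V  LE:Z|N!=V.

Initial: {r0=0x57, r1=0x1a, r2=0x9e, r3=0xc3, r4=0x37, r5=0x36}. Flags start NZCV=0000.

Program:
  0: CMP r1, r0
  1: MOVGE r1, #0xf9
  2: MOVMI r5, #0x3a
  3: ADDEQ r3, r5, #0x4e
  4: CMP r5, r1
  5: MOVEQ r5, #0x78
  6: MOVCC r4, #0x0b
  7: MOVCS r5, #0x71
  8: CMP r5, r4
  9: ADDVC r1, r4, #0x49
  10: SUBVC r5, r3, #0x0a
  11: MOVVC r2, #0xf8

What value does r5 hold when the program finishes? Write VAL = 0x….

[0] flags=1000 → (cmp)
[1] flags=1000 GE?F → skip
[2] flags=1000 MI?T → r5=0x3a
[3] flags=1000 EQ?F → skip
[4] flags=0010 → (cmp)
[5] flags=0010 EQ?F → skip
[6] flags=0010 CC?F → skip
[7] flags=0010 CS?T → r5=0x71
[8] flags=0010 → (cmp)
[9] flags=0010 VC?T → r1=0x80
[10] flags=0010 VC?T → r5=0xb9
[11] flags=0010 VC?T → r2=0xf8

VAL = 0xb9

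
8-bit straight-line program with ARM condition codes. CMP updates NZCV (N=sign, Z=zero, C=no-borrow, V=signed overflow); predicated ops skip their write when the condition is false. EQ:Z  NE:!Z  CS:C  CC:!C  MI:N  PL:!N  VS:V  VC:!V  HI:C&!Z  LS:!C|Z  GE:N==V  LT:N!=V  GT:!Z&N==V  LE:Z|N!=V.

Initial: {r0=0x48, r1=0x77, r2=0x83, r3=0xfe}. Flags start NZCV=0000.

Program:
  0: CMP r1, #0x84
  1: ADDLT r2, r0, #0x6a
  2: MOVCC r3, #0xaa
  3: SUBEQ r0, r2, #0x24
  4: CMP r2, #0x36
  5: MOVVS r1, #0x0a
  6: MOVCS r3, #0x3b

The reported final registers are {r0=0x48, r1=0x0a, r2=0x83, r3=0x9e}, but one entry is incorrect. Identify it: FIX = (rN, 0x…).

0: ✓ CMP  NZCV=1001
1: · ADDLT
2: ✓ MOVCC  r3←0xaa
3: · SUBEQ
4: ✓ CMP  NZCV=0011
5: ✓ MOVVS  r1←0x0a
6: ✓ MOVCS  r3←0x3b

FIX = (r3, 0x3b)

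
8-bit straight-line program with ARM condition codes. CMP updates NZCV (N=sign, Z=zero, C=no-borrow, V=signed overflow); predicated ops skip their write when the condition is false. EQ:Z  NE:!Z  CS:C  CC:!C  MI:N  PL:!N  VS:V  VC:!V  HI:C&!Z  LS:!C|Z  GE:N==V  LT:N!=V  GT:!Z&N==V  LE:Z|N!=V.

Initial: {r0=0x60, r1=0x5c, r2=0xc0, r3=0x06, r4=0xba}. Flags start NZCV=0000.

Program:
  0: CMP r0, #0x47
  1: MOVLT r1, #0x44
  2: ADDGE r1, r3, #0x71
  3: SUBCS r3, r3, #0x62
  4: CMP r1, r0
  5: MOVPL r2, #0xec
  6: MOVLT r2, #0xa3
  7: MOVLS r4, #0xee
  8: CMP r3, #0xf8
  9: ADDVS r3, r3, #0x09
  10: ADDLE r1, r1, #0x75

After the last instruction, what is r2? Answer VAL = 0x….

VAL = 0xec

0: ✓ CMP  NZCV=0010
1: · MOVLT
2: ✓ ADDGE  r1←0x77
3: ✓ SUBCS  r3←0xa4
4: ✓ CMP  NZCV=0010
5: ✓ MOVPL  r2←0xec
6: · MOVLT
7: · MOVLS
8: ✓ CMP  NZCV=1000
9: · ADDVS
10: ✓ ADDLE  r1←0xec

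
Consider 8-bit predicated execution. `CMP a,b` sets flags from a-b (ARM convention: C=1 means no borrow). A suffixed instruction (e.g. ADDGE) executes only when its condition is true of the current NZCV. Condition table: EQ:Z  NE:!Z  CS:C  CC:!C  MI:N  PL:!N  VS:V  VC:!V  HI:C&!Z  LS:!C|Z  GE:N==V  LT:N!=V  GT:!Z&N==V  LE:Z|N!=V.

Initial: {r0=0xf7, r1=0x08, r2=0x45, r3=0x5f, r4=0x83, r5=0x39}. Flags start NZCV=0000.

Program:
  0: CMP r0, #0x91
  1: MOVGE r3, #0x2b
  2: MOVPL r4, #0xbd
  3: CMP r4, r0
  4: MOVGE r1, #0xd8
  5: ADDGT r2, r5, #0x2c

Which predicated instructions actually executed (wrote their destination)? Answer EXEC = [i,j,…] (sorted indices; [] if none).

0: ✓ CMP  NZCV=0010
1: ✓ MOVGE  r3←0x2b
2: ✓ MOVPL  r4←0xbd
3: ✓ CMP  NZCV=1000
4: · MOVGE
5: · ADDGT

EXEC = [1,2]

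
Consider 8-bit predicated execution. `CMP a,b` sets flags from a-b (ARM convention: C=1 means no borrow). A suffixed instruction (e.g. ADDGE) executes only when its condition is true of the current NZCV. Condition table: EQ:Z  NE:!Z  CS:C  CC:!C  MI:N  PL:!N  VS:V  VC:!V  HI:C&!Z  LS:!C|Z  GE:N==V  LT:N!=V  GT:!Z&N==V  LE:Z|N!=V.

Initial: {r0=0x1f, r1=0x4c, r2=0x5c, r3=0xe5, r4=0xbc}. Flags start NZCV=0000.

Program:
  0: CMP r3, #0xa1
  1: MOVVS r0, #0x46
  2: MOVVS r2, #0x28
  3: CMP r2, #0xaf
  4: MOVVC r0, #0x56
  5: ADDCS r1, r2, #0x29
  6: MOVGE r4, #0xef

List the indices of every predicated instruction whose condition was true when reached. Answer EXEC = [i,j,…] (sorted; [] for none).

EXEC = [6]

[0] flags=0010 → (cmp)
[1] flags=0010 VS?F → skip
[2] flags=0010 VS?F → skip
[3] flags=1001 → (cmp)
[4] flags=1001 VC?F → skip
[5] flags=1001 CS?F → skip
[6] flags=1001 GE?T → r4=0xef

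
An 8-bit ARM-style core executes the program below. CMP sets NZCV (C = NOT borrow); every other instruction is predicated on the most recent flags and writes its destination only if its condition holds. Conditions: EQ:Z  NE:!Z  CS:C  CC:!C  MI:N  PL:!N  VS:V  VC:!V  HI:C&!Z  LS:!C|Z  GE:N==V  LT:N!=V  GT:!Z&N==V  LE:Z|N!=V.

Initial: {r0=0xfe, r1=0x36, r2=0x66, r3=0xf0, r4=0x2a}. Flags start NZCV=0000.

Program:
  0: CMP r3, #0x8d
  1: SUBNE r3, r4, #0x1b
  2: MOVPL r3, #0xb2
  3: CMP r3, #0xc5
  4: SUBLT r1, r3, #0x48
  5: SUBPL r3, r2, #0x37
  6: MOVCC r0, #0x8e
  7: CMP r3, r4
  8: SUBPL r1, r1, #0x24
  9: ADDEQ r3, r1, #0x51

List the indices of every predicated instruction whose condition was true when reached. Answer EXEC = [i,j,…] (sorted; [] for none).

[0] flags=0010 → (cmp)
[1] flags=0010 NE?T → r3=0x0f
[2] flags=0010 PL?T → r3=0xb2
[3] flags=1000 → (cmp)
[4] flags=1000 LT?T → r1=0x6a
[5] flags=1000 PL?F → skip
[6] flags=1000 CC?T → r0=0x8e
[7] flags=1010 → (cmp)
[8] flags=1010 PL?F → skip
[9] flags=1010 EQ?F → skip

EXEC = [1,2,4,6]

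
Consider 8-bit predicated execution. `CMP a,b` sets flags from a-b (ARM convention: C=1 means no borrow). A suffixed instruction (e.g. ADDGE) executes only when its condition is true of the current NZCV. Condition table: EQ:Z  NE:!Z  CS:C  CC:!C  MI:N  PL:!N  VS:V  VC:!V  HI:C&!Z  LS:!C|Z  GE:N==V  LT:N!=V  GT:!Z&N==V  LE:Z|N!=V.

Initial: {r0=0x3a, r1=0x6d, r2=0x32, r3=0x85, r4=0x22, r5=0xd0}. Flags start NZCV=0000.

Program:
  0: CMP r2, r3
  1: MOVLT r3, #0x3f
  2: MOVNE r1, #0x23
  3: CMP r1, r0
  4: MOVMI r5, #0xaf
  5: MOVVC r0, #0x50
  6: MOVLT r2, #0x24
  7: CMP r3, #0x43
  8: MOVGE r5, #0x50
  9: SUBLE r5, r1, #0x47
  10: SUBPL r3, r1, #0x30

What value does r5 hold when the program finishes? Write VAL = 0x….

VAL = 0xdc

[0] flags=1001 → (cmp)
[1] flags=1001 LT?F → skip
[2] flags=1001 NE?T → r1=0x23
[3] flags=1000 → (cmp)
[4] flags=1000 MI?T → r5=0xaf
[5] flags=1000 VC?T → r0=0x50
[6] flags=1000 LT?T → r2=0x24
[7] flags=0011 → (cmp)
[8] flags=0011 GE?F → skip
[9] flags=0011 LE?T → r5=0xdc
[10] flags=0011 PL?T → r3=0xf3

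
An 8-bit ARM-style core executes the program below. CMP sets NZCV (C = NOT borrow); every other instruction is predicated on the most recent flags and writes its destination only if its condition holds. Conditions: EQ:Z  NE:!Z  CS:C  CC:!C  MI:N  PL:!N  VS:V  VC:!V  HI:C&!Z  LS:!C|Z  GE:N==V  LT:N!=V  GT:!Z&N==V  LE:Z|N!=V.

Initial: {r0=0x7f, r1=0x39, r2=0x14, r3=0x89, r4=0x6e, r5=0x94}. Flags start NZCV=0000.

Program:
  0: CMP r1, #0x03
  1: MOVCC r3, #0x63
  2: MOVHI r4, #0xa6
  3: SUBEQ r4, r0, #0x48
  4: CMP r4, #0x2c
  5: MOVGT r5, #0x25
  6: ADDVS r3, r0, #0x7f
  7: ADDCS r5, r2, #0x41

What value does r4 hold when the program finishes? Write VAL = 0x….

VAL = 0xa6

0: ✓ CMP  NZCV=0010
1: · MOVCC
2: ✓ MOVHI  r4←0xa6
3: · SUBEQ
4: ✓ CMP  NZCV=0011
5: · MOVGT
6: ✓ ADDVS  r3←0xfe
7: ✓ ADDCS  r5←0x55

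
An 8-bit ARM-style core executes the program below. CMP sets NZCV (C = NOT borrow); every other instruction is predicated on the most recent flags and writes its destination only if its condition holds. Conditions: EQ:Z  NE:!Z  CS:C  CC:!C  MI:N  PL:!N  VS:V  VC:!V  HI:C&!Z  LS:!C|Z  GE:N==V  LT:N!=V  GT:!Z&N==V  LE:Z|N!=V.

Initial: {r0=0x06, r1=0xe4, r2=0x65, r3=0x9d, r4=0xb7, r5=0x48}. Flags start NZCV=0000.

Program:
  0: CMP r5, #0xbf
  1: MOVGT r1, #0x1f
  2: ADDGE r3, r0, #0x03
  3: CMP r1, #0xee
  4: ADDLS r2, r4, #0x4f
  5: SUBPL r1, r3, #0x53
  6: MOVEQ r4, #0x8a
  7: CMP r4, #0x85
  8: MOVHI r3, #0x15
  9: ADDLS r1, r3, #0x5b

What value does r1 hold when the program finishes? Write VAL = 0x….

VAL = 0xb6

[0] flags=1001 → (cmp)
[1] flags=1001 GT?T → r1=0x1f
[2] flags=1001 GE?T → r3=0x09
[3] flags=0000 → (cmp)
[4] flags=0000 LS?T → r2=0x06
[5] flags=0000 PL?T → r1=0xb6
[6] flags=0000 EQ?F → skip
[7] flags=0010 → (cmp)
[8] flags=0010 HI?T → r3=0x15
[9] flags=0010 LS?F → skip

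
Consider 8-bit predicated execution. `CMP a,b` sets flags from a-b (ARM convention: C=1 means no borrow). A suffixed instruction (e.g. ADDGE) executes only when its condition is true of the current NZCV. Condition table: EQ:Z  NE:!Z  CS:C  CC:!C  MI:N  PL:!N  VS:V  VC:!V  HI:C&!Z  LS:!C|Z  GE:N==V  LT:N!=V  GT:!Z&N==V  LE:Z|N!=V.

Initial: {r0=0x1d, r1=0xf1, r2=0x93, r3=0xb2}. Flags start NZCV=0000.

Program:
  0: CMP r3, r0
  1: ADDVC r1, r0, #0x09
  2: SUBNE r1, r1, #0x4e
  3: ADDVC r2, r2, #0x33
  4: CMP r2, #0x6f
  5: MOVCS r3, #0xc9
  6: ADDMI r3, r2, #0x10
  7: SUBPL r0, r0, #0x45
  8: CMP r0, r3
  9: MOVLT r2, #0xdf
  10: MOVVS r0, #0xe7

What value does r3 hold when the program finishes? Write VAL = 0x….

[0] flags=1010 → (cmp)
[1] flags=1010 VC?T → r1=0x26
[2] flags=1010 NE?T → r1=0xd8
[3] flags=1010 VC?T → r2=0xc6
[4] flags=0011 → (cmp)
[5] flags=0011 CS?T → r3=0xc9
[6] flags=0011 MI?F → skip
[7] flags=0011 PL?T → r0=0xd8
[8] flags=0010 → (cmp)
[9] flags=0010 LT?F → skip
[10] flags=0010 VS?F → skip

VAL = 0xc9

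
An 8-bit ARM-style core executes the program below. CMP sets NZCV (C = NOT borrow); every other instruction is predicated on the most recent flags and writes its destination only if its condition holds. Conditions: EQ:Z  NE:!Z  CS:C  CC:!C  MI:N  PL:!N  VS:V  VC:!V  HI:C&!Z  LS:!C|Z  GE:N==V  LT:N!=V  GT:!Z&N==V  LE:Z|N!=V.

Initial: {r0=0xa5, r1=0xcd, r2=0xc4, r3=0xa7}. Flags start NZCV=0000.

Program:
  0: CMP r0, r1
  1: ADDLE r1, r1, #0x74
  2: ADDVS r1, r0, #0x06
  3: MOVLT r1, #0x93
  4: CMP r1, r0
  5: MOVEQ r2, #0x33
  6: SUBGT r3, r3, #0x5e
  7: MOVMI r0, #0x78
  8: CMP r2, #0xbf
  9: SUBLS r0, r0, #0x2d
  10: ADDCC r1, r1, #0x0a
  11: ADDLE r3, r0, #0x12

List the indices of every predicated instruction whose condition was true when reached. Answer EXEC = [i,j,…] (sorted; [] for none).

0: ✓ CMP  NZCV=1000
1: ✓ ADDLE  r1←0x41
2: · ADDVS
3: ✓ MOVLT  r1←0x93
4: ✓ CMP  NZCV=1000
5: · MOVEQ
6: · SUBGT
7: ✓ MOVMI  r0←0x78
8: ✓ CMP  NZCV=0010
9: · SUBLS
10: · ADDCC
11: · ADDLE

EXEC = [1,3,7]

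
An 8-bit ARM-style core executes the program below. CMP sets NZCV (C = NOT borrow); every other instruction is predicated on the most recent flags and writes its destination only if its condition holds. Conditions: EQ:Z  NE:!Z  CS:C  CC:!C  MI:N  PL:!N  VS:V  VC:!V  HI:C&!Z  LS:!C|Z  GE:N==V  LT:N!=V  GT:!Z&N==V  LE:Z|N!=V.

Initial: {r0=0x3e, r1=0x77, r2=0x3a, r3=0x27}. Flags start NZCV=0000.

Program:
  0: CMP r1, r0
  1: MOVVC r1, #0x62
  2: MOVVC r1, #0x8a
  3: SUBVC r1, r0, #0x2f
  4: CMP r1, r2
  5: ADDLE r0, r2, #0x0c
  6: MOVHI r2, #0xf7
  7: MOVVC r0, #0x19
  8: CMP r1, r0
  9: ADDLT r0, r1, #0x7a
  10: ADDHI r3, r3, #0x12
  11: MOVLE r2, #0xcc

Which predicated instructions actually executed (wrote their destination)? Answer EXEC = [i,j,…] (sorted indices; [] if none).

[0] flags=0010 → (cmp)
[1] flags=0010 VC?T → r1=0x62
[2] flags=0010 VC?T → r1=0x8a
[3] flags=0010 VC?T → r1=0x0f
[4] flags=1000 → (cmp)
[5] flags=1000 LE?T → r0=0x46
[6] flags=1000 HI?F → skip
[7] flags=1000 VC?T → r0=0x19
[8] flags=1000 → (cmp)
[9] flags=1000 LT?T → r0=0x89
[10] flags=1000 HI?F → skip
[11] flags=1000 LE?T → r2=0xcc

EXEC = [1,2,3,5,7,9,11]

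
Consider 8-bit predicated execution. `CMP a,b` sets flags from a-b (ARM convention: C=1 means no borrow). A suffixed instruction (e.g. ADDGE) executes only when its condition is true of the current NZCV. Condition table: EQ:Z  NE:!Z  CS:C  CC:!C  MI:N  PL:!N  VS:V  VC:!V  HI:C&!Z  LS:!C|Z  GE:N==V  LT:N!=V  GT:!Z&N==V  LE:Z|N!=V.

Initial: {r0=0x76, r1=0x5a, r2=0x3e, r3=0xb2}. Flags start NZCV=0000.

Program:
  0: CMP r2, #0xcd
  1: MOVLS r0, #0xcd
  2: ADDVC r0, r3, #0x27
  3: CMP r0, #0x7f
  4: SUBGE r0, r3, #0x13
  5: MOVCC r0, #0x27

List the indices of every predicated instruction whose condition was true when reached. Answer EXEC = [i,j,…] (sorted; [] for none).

EXEC = [1,2]

0: ✓ CMP  NZCV=0000
1: ✓ MOVLS  r0←0xcd
2: ✓ ADDVC  r0←0xd9
3: ✓ CMP  NZCV=0011
4: · SUBGE
5: · MOVCC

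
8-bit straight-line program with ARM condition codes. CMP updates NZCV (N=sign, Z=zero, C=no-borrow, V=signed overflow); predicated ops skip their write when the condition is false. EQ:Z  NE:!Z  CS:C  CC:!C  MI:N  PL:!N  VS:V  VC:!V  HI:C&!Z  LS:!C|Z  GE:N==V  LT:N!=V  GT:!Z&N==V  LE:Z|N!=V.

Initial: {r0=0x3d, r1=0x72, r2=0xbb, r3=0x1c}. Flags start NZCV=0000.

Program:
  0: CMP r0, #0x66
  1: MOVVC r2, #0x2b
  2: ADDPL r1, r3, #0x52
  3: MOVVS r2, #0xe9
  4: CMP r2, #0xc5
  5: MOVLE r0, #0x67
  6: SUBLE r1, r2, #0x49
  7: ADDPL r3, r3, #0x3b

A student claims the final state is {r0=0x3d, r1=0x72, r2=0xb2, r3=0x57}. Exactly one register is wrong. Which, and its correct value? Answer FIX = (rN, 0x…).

FIX = (r2, 0x2b)

0: ✓ CMP  NZCV=1000
1: ✓ MOVVC  r2←0x2b
2: · ADDPL
3: · MOVVS
4: ✓ CMP  NZCV=0000
5: · MOVLE
6: · SUBLE
7: ✓ ADDPL  r3←0x57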